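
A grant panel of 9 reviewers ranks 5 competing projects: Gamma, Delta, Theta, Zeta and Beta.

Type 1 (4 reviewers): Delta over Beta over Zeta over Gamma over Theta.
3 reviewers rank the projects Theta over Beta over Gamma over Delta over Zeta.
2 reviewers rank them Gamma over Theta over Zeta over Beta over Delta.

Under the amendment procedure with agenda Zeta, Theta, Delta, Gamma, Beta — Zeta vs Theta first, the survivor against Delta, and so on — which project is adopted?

Beta

Round 1: Zeta vs Theta — 4–5, Theta advances.
Round 2: Theta vs Delta — 5–4, Theta advances.
Round 3: Theta vs Gamma — 3–6, Gamma advances.
Round 4: Gamma vs Beta — 2–7, Beta advances.
The agenda winner is Beta.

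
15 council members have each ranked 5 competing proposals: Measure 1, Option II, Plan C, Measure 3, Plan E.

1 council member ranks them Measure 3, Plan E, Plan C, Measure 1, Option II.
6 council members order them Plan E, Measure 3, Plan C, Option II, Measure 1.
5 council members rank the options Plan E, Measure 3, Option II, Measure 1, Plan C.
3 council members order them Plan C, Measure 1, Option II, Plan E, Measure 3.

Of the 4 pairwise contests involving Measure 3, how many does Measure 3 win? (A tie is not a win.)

Measure 3 against each rival (15 council members):
Measure 3 vs Measure 1: 1+6+5 = 12 for Measure 3, 3 for Measure 1 — Measure 3 by 12–3.
Measure 3 vs Option II: Measure 3 is ranked higher on 1+6+5 = 12 ballots, Option II on 3. Measure 3 wins 12–3.
Measure 3 vs Plan C: Measure 3 wins 12–3.
Measure 3–Plan E: Plan E 14–1.
Measure 3 beats Measure 1, Option II, Plan C; loses to Plan E — 3 pairwise wins.

3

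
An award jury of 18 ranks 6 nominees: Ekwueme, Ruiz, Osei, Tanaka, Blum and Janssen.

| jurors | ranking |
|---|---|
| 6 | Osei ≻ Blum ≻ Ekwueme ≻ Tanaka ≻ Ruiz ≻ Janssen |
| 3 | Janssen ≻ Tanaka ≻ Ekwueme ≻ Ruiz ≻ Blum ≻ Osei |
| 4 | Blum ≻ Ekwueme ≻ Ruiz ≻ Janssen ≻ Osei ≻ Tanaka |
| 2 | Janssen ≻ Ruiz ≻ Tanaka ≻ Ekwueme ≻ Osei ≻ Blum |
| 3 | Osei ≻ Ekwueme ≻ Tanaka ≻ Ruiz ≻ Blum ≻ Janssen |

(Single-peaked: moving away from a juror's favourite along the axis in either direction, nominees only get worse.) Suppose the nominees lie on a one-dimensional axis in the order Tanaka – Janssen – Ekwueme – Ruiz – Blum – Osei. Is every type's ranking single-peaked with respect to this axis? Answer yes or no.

Axis positions: Tanaka=1, Janssen=2, Ekwueme=3, Ruiz=4, Blum=5, Osei=6.
Type 1: ranking walks positions 6-5-3-1-4-2; Ekwueme is ranked above Ruiz even though Ruiz lies between Ekwueme and the peak Osei on the axis — preferences dip and rise again. Not single-peaked.
Type 2 (peak Janssen at position 2): ranking walks positions 2-1-3-4-5-6, expanding outward from the peak — single-peaked.
Type 3: ranking walks positions 5-3-4-2-6-1; Ekwueme is ranked above Ruiz even though Ruiz lies between Ekwueme and the peak Blum on the axis — preferences dip and rise again. Not single-peaked.
Type 4: ranking walks positions 2-4-1-3-6-5; Ruiz is ranked above Ekwueme even though Ekwueme lies between Ruiz and the peak Janssen on the axis — preferences dip and rise again. Not single-peaked.
Type 5: ranking walks positions 6-3-1-4-5-2; Ekwueme is ranked above Blum even though Blum lies between Ekwueme and the peak Osei on the axis — preferences dip and rise again. Not single-peaked.
Type 1 violates single-peakedness, so the profile is not single-peaked on this axis.

no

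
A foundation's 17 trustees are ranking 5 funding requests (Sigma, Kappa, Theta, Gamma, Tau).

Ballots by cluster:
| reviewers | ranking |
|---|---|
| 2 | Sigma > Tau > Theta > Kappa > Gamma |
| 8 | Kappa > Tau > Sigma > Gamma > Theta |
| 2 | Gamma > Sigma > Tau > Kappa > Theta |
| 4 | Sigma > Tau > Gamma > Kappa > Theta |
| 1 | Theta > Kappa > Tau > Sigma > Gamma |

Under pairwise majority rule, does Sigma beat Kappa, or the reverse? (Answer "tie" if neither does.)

Ballots ranking Sigma above Kappa: 2 + 2 + 4 = 8.
Ballots ranking Kappa above Sigma: 17 − 8 = 9.
Kappa wins the head-to-head 9–8.

Kappa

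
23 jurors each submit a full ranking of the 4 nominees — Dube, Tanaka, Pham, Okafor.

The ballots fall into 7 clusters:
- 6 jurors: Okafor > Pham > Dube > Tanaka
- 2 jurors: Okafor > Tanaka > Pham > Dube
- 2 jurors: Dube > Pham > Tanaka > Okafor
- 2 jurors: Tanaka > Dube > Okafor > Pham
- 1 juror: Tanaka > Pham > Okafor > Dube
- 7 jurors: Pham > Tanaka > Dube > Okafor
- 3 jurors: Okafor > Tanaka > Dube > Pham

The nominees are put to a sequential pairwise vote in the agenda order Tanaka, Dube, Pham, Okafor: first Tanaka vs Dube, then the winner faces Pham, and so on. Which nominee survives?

Round 1: Tanaka vs Dube — 15–8, Tanaka advances.
Round 2: Tanaka vs Pham — 8–15, Pham advances.
Round 3: Pham vs Okafor — 10–13, Okafor advances.
Okafor survives the agenda.

Okafor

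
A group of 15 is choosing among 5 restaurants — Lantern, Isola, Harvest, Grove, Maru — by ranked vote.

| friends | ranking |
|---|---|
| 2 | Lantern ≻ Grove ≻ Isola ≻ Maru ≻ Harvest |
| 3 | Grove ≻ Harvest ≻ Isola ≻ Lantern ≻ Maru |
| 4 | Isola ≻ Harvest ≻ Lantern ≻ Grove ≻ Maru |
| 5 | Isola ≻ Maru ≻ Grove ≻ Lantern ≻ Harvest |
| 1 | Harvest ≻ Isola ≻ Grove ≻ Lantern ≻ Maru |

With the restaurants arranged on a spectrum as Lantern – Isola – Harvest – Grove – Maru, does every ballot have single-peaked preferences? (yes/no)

no

Axis positions: Lantern=1, Isola=2, Harvest=3, Grove=4, Maru=5.
Group 1: ranking walks positions 1-4-2-5-3; Grove is ranked above Isola even though Isola lies between Grove and the peak Lantern on the axis — preferences dip and rise again. Not single-peaked.
Group 2 (peak Grove at position 4): ranking walks positions 4-3-2-1-5, expanding outward from the peak — single-peaked.
Group 3 (peak Isola at position 2): ranking walks positions 2-3-1-4-5, expanding outward from the peak — single-peaked.
Group 4: ranking walks positions 2-5-4-1-3; Maru is ranked above Harvest even though Harvest lies between Maru and the peak Isola on the axis — preferences dip and rise again. Not single-peaked.
Group 5 (peak Harvest at position 3): ranking walks positions 3-2-4-1-5, expanding outward from the peak — single-peaked.
Group 1 violates single-peakedness, so the profile is not single-peaked on this axis.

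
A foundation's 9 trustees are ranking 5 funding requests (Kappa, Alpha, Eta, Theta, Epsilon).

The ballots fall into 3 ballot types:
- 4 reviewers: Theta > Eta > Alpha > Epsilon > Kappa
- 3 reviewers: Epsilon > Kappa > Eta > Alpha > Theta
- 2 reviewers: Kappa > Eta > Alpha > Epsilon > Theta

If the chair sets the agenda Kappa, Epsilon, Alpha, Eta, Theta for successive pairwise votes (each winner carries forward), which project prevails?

Round 1: Kappa vs Epsilon — 2–7, Epsilon advances.
Round 2: Epsilon vs Alpha — 3–6, Alpha advances.
Round 3: Alpha vs Eta — 0–9, Eta advances.
Round 4: Eta vs Theta — 5–4, Eta advances.
The agenda winner is Eta.

Eta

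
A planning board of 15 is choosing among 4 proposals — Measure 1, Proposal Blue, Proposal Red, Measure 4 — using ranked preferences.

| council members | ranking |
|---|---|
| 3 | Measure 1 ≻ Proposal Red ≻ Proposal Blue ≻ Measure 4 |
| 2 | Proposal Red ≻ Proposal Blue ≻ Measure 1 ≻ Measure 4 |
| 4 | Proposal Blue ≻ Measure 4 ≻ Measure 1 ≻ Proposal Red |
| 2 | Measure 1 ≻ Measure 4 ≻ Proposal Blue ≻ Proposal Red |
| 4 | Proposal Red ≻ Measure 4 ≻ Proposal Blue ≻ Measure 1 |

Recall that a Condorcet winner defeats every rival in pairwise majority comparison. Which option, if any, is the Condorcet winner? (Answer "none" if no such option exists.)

none

Pairwise majorities:
Measure 1 vs Proposal Blue: Proposal Blue, 10–5.
Measure 1 vs Proposal Red: Measure 1, 9–6.
Measure 1 vs Measure 4: Measure 4 wins 8–7.
Proposal Blue vs Proposal Red: Proposal Red, 9–6.
Proposal Blue vs Measure 4: Proposal Blue wins 9–6.
Proposal Red vs Measure 4: Proposal Red wins 9–6.
Each option drops at least one matchup (Measure 1 loses to Proposal Blue; Proposal Blue loses to Proposal Red; Proposal Red loses to Measure 1; Measure 4 loses to Proposal Blue); the cycle Measure 1 > Proposal Red > Proposal Blue > Measure 1 rules out a Condorcet winner.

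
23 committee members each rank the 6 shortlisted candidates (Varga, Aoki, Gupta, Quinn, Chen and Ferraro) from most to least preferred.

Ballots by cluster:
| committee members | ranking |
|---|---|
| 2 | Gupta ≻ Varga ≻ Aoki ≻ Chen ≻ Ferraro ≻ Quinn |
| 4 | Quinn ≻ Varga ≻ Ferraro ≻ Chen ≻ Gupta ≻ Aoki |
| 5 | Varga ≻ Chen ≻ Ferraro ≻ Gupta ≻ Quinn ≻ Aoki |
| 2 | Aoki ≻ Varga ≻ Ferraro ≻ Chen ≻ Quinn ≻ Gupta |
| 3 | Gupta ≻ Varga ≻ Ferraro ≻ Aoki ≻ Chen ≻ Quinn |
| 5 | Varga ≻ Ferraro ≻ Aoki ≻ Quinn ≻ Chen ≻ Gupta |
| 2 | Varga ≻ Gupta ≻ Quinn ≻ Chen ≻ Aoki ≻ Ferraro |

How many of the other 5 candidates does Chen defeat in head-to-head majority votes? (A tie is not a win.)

Chen against each rival (23 committee members):
Chen vs Varga: 0 to 23, Varga.
Chen vs Aoki: Chen is ranked higher on 4+5+2 = 11 ballots, Aoki on 12. Aoki wins 12–11.
Chen vs Gupta: Chen is ranked higher on 4+5+2+5 = 16 ballots, Gupta on 7. Chen wins 16–7.
Chen vs Quinn: 2+5+2+3 = 12 for Chen, 11 for Quinn — Chen by 12–11.
Chen vs Ferraro: Chen is ranked higher on 2+5+2 = 9 ballots, Ferraro on 14. Ferraro wins 14–9.
Chen beats Gupta, Quinn; loses to Varga, Aoki, Ferraro — 2 pairwise wins.

2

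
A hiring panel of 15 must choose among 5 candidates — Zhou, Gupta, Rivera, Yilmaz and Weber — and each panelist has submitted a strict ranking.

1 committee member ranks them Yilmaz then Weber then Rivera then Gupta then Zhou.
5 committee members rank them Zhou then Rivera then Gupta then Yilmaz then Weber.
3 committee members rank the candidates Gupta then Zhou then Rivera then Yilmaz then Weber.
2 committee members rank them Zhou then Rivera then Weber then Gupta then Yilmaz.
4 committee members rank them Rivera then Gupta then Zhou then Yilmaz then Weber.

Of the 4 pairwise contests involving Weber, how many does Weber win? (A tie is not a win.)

Weber against each rival (15 committee members):
Weber vs Zhou: Zhou, 14–1.
Weber vs Gupta: Gupta, 12–3.
Weber vs Rivera: Rivera wins 14–1.
Weber vs Yilmaz: Weber preferred on 2 ballots; Yilmaz wins 13–2.
Weber beats no one; loses to Zhou, Gupta, Rivera, Yilmaz — 0 pairwise wins.

0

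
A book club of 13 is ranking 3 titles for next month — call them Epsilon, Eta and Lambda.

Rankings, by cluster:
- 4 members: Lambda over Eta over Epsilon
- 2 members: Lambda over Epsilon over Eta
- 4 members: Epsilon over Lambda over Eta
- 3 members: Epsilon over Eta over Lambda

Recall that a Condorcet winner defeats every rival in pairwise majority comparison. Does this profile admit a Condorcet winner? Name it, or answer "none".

Epsilon

Head-to-head results (13 members):
Epsilon vs Eta: Epsilon is ranked higher on 2+4+3 = 9 ballots, Eta on 4. Epsilon wins 9–4.
Epsilon vs Lambda: 7 to 6, Epsilon.
Eta vs Lambda: Eta is ranked higher on 3 ballots, Lambda on 10. Lambda wins 10–3.
Epsilon defeats every rival head-to-head and is the Condorcet winner.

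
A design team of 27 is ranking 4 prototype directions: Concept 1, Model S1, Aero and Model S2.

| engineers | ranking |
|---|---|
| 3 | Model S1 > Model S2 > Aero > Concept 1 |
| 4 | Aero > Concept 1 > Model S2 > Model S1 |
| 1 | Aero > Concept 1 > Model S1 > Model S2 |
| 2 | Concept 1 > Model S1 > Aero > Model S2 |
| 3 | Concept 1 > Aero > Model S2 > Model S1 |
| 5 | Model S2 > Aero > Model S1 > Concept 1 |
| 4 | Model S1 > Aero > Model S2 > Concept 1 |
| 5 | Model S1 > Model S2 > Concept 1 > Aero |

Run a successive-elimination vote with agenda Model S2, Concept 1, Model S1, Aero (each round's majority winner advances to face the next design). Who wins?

Round 1: Model S2 vs Concept 1 — 17–10, Model S2 advances.
Round 2: Model S2 vs Model S1 — 12–15, Model S1 advances.
Round 3: Model S1 vs Aero — 14–13, Model S1 advances.
The agenda winner is Model S1.

Model S1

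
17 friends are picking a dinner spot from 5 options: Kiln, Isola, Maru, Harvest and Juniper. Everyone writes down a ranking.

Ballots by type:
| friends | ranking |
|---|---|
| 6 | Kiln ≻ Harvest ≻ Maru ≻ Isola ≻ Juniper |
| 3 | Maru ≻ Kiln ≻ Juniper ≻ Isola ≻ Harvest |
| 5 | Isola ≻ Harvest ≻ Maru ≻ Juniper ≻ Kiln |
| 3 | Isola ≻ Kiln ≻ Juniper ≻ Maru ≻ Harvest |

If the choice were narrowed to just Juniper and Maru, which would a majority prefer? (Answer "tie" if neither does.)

Ballots ranking Juniper above Maru: 3.
Ballots ranking Maru above Juniper: 17 − 3 = 14.
Maru wins the head-to-head 14–3.

Maru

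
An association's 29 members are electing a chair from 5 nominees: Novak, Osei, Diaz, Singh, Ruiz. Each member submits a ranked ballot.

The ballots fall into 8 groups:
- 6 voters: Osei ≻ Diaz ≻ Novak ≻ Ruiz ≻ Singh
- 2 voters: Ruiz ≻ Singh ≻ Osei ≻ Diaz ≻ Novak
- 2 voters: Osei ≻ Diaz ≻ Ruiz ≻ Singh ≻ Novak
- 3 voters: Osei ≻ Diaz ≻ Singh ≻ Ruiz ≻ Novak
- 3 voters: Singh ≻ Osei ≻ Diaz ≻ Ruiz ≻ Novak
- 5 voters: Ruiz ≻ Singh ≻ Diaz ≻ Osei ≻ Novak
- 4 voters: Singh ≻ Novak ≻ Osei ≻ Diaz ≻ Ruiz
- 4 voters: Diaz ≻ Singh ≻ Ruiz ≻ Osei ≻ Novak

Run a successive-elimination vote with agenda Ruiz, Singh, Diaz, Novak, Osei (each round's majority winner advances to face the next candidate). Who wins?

Osei

Round 1: Ruiz vs Singh — 15–14, Ruiz advances.
Round 2: Ruiz vs Diaz — 7–22, Diaz advances.
Round 3: Diaz vs Novak — 25–4, Diaz advances.
Round 4: Diaz vs Osei — 9–20, Osei advances.
Osei survives the agenda.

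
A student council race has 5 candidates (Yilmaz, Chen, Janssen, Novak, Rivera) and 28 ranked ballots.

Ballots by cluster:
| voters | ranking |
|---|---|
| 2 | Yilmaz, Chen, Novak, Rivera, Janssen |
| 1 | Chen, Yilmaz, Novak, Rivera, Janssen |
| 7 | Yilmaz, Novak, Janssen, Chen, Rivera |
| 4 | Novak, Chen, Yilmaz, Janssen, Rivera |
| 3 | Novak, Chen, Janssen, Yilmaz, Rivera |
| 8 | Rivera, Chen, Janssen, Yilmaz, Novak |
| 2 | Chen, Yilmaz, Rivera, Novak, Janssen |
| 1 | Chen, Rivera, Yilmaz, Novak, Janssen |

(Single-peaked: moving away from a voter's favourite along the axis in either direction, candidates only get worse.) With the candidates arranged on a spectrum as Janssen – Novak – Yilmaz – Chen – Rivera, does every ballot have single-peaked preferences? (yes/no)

no

Axis positions: Janssen=1, Novak=2, Yilmaz=3, Chen=4, Rivera=5.
Cluster 1 (peak Yilmaz at position 3): ranking walks positions 3-4-2-5-1, expanding outward from the peak — single-peaked.
Cluster 2 (peak Chen at position 4): ranking walks positions 4-3-2-5-1, expanding outward from the peak — single-peaked.
Cluster 3 (peak Yilmaz at position 3): ranking walks positions 3-2-1-4-5, expanding outward from the peak — single-peaked.
Cluster 4: ranking walks positions 2-4-3-1-5; Chen is ranked above Yilmaz even though Yilmaz lies between Chen and the peak Novak on the axis — preferences dip and rise again. Not single-peaked.
Cluster 5: ranking walks positions 2-4-1-3-5; Chen is ranked above Yilmaz even though Yilmaz lies between Chen and the peak Novak on the axis — preferences dip and rise again. Not single-peaked.
Cluster 6: ranking walks positions 5-4-1-3-2; Janssen is ranked above Yilmaz even though Yilmaz lies between Janssen and the peak Rivera on the axis — preferences dip and rise again. Not single-peaked.
Cluster 7 (peak Chen at position 4): ranking walks positions 4-3-5-2-1, expanding outward from the peak — single-peaked.
Cluster 8 (peak Chen at position 4): ranking walks positions 4-5-3-2-1, expanding outward from the peak — single-peaked.
Cluster 4 violates single-peakedness, so the profile is not single-peaked on this axis.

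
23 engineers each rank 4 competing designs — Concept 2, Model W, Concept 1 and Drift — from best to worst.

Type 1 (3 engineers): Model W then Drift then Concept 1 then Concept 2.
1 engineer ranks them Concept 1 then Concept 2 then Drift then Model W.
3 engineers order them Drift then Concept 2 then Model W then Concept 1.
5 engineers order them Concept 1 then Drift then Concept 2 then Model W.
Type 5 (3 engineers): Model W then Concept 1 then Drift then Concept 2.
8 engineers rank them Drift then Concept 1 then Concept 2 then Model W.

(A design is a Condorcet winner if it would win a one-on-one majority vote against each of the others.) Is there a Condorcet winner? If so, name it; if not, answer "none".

Pairwise majorities:
Concept 2 vs Model W: Concept 2, 17–6.
Concept 2–Concept 1: Concept 1 20–3.
Concept 2 vs Drift: Drift wins 22–1.
Model W vs Concept 1: Concept 1 wins 14–9.
Model W vs Drift: Drift, 17–6.
Concept 1–Drift: Drift 14–9.
Drift wins every pairwise contest, so Drift is the Condorcet winner.

Drift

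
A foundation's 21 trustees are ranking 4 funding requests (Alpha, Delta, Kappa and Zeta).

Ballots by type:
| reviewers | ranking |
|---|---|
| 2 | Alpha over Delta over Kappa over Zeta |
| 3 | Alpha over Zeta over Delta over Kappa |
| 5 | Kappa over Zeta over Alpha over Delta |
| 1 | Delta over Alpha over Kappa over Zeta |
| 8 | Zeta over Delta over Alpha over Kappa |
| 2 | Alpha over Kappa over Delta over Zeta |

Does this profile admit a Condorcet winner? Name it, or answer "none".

Pairwise majorities:
Alpha vs Delta: Alpha preferred on 2+3+5+2 = 12 ballots; Alpha wins 12–9.
Alpha vs Kappa: Alpha wins 16–5.
Alpha vs Zeta: Zeta, 13–8.
Delta vs Kappa: Delta, 14–7.
Delta vs Zeta: Zeta, 16–5.
Kappa vs Zeta: 2+5+1+2 = 10 for Kappa, 11 for Zeta — Zeta by 11–10.
Only Zeta has no losses; Zeta is the Condorcet winner.

Zeta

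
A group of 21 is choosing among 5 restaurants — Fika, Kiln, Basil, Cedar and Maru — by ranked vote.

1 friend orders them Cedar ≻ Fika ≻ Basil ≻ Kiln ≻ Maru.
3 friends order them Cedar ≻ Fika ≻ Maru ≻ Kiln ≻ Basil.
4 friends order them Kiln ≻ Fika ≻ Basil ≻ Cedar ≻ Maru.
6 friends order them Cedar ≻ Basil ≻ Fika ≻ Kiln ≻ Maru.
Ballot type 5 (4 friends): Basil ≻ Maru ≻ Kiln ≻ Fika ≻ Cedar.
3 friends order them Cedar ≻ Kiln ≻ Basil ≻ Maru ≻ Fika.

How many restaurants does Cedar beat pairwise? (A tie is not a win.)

4

Cedar against each rival (21 friends):
Cedar vs Fika: Cedar is ranked higher on 1+3+6+3 = 13 ballots, Fika on 8. Cedar wins 13–8.
Cedar–Kiln: Cedar 13–8.
Cedar vs Basil: Cedar is ranked higher on 1+3+6+3 = 13 ballots, Basil on 8. Cedar wins 13–8.
Cedar vs Maru: Cedar, 17–4.
Cedar beats Fika, Kiln, Basil, Maru — 4 pairwise wins.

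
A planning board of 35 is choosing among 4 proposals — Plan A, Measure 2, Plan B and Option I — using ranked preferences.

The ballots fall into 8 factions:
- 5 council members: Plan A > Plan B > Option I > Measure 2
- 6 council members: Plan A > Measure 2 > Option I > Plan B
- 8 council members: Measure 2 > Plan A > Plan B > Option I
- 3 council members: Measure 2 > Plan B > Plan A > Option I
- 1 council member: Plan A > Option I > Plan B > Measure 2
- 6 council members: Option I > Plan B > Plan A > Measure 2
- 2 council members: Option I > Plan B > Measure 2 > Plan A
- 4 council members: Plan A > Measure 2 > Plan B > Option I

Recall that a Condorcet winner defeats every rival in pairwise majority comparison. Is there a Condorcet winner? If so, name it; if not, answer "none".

Head-to-head results (35 council members):
Plan A vs Measure 2: 5+6+1+6+4 = 22 for Plan A, 13 for Measure 2 — Plan A by 22–13.
Plan A–Plan B: Plan A 24–11.
Plan A vs Option I: 5+6+8+3+1+4 = 27 for Plan A, 8 for Option I — Plan A by 27–8.
Measure 2–Plan B: Measure 2 21–14.
Measure 2–Option I: Measure 2 21–14.
Plan B–Option I: Plan B 20–15.
Plan A defeats every rival head-to-head and is the Condorcet winner.

Plan A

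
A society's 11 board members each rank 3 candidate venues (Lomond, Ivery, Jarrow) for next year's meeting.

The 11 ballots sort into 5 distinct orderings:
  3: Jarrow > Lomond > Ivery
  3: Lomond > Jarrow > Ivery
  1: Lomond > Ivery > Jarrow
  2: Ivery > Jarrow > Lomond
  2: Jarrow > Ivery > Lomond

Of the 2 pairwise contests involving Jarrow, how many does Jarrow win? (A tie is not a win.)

Jarrow against each rival (11 organisers):
Jarrow–Lomond: Jarrow 7–4.
Jarrow vs Ivery: 8 to 3, Jarrow.
Jarrow beats Lomond, Ivery — 2 pairwise wins.

2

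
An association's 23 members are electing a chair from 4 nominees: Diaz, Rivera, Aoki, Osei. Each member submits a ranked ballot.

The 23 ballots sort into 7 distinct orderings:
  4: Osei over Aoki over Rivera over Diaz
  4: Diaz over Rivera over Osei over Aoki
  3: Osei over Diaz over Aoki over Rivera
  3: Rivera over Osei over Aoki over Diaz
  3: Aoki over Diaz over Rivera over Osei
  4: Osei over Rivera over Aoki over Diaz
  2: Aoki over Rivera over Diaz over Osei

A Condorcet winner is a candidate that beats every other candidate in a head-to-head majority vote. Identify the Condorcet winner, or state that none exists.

Pairwise majorities:
Diaz vs Rivera: Rivera, 13–10.
Diaz vs Aoki: Aoki, 16–7.
Diaz vs Osei: Osei wins 14–9.
Rivera vs Aoki: Aoki, 12–11.
Rivera vs Osei: Rivera, 12–11.
Aoki vs Osei: Osei wins 18–5.
Every candidate loses at least once (Diaz loses to Rivera; Rivera loses to Aoki; Aoki loses to Osei; Osei loses to Rivera). The majority relation contains the cycle Rivera > Osei > Aoki > Rivera, so there is no Condorcet winner.

none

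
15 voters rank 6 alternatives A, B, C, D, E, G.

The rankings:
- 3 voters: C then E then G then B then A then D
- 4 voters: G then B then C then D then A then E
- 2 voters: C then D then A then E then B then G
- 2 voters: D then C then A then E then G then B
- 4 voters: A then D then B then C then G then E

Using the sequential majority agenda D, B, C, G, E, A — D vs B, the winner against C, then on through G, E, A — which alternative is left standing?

C

Round 1: D vs B — 8–7, D advances.
Round 2: D vs C — 6–9, C advances.
Round 3: C vs G — 11–4, C advances.
Round 4: C vs E — 15–0, C advances.
Round 5: C vs A — 11–4, C advances.
C survives the agenda.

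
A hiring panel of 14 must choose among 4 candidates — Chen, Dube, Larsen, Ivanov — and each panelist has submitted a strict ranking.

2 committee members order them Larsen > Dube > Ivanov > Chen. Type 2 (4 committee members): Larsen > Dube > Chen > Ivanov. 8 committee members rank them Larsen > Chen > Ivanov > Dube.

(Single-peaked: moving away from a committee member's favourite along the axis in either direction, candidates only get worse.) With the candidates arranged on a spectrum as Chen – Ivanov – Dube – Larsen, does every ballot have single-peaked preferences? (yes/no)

Axis positions: Chen=1, Ivanov=2, Dube=3, Larsen=4.
Type 1 (peak Larsen at position 4): ranking walks positions 4-3-2-1, expanding outward from the peak — single-peaked.
Type 2: ranking walks positions 4-3-1-2; Chen is ranked above Ivanov even though Ivanov lies between Chen and the peak Larsen on the axis — preferences dip and rise again. Not single-peaked.
Type 3: ranking walks positions 4-1-2-3; Chen is ranked above Dube even though Dube lies between Chen and the peak Larsen on the axis — preferences dip and rise again. Not single-peaked.
Type 2 violates single-peakedness, so the profile is not single-peaked on this axis.

no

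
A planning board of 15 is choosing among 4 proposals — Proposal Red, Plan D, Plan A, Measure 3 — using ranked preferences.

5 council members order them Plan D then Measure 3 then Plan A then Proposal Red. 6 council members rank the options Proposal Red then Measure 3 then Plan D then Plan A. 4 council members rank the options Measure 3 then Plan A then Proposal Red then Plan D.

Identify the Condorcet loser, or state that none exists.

none

Head-to-head results (15 council members):
Proposal Red vs Plan D: 10 to 5, Proposal Red.
Proposal Red vs Plan A: 6 to 9, Plan A.
Proposal Red vs Measure 3: Measure 3 wins 9–6.
Plan D vs Plan A: Plan D wins 11–4.
Plan D vs Measure 3: Plan D preferred on 5 ballots; Measure 3 wins 10–5.
Plan A vs Measure 3: 0 for Plan A, 15 for Measure 3 — Measure 3 by 15–0.
Every option wins at least one matchup (Proposal Red beats Plan D; Plan D beats Plan A; Plan A beats Proposal Red; Measure 3 beats Proposal Red), so there is no Condorcet loser.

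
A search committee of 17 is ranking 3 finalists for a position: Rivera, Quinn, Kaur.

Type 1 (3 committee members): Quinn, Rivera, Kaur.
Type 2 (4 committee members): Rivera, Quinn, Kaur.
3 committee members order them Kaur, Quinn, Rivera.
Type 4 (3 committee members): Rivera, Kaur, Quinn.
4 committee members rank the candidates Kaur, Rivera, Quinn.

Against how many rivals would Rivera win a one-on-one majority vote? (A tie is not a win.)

2

Rivera against each rival (17 committee members):
Rivera–Quinn: Rivera 11–6.
Rivera vs Kaur: Rivera, 10–7.
Rivera beats Quinn, Kaur — 2 pairwise wins.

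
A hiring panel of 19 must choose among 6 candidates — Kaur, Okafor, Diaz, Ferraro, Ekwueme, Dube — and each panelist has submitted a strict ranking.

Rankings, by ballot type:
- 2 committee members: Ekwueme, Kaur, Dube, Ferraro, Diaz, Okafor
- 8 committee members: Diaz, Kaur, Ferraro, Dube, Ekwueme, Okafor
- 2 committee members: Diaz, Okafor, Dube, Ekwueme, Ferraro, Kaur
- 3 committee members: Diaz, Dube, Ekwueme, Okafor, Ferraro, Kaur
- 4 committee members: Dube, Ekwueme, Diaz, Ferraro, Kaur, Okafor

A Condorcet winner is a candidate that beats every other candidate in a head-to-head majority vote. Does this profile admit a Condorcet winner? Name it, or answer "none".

Check each pair by majority over 19 ballots:
Kaur vs Okafor: Kaur is ranked higher on 2+8+4 = 14 ballots, Okafor on 5. Kaur wins 14–5.
Kaur vs Diaz: Kaur is ranked higher on 2 ballots, Diaz on 17. Diaz wins 17–2.
Kaur vs Ferraro: 2+8 = 10 for Kaur, 9 for Ferraro — Kaur by 10–9.
Kaur vs Ekwueme: 8 to 11, Ekwueme.
Kaur vs Dube: Kaur preferred on 2+8 = 10 ballots; Kaur wins 10–9.
Okafor vs Diaz: Okafor preferred on 0 ballots; Diaz wins 19–0.
Okafor vs Ferraro: 2+3 = 5 for Okafor, 14 for Ferraro — Ferraro by 14–5.
Okafor vs Ekwueme: 2 for Okafor, 17 for Ekwueme — Ekwueme by 17–2.
Okafor vs Dube: Okafor is ranked higher on 2 ballots, Dube on 17. Dube wins 17–2.
Diaz vs Ferraro: Diaz preferred on 8+2+3+4 = 17 ballots; Diaz wins 17–2.
Diaz vs Ekwueme: 8+2+3 = 13 for Diaz, 6 for Ekwueme — Diaz by 13–6.
Diaz vs Dube: 13 to 6, Diaz.
Ferraro vs Ekwueme: 8 to 11, Ekwueme.
Ferraro vs Dube: Ferraro is ranked higher on 8 ballots, Dube on 11. Dube wins 11–8.
Ekwueme vs Dube: 2 to 17, Dube.
Diaz beats each of Kaur, Okafor, Ferraro, Ekwueme, Dube — Diaz is the Condorcet winner.

Diaz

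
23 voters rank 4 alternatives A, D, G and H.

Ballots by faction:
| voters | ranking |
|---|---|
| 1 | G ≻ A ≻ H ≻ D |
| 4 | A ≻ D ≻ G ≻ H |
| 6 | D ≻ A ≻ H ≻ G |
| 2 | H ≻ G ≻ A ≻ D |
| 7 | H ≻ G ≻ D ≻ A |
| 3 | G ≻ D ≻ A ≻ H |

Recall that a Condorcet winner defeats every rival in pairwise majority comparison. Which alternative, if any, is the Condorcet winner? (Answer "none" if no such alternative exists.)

Pairwise majorities:
A vs D: D, 16–7.
A–G: G 13–10.
A vs H: A wins 14–9.
D vs G: G wins 13–10.
D vs H: D, 13–10.
G vs H: H, 15–8.
Every alternative loses at least once (A loses to D; D loses to G; G loses to H; H loses to A). The majority relation contains the cycle A > H > G > A, so there is no Condorcet winner.

none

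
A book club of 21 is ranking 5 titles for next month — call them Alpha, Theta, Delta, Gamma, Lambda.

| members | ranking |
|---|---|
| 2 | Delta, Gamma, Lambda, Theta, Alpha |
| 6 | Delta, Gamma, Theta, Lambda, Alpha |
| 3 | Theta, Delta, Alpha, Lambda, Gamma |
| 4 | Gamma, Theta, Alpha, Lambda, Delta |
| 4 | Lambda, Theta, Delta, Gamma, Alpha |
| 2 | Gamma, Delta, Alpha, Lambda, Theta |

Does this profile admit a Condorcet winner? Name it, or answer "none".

none

Check each pair by majority over 21 ballots:
Alpha vs Theta: 2 for Alpha, 19 for Theta — Theta by 19–2.
Alpha vs Delta: 4 for Alpha, 17 for Delta — Delta by 17–4.
Alpha vs Gamma: Alpha preferred on 3 ballots; Gamma wins 18–3.
Alpha vs Lambda: 9 to 12, Lambda.
Theta vs Delta: Theta is ranked higher on 3+4+4 = 11 ballots, Delta on 10. Theta wins 11–10.
Theta vs Gamma: Theta preferred on 3+4 = 7 ballots; Gamma wins 14–7.
Theta vs Lambda: 6+3+4 = 13 for Theta, 8 for Lambda — Theta by 13–8.
Delta vs Gamma: Delta is ranked higher on 2+6+3+4 = 15 ballots, Gamma on 6. Delta wins 15–6.
Delta vs Lambda: Delta preferred on 2+6+3+2 = 13 ballots; Delta wins 13–8.
Gamma vs Lambda: Gamma is ranked higher on 2+6+4+2 = 14 ballots, Lambda on 7. Gamma wins 14–7.
No book is unbeaten: Alpha loses to Theta; Theta loses to Gamma; Delta loses to Theta; Gamma loses to Delta; Lambda loses to Theta. In particular Theta beats Delta beats Gamma beats Theta is a majority cycle — no Condorcet winner exists.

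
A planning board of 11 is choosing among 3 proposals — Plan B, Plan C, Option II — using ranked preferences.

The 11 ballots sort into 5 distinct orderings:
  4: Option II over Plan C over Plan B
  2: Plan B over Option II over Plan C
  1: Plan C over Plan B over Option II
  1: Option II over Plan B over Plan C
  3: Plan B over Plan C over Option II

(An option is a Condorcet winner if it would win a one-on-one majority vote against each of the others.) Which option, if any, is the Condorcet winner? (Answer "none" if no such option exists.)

Head-to-head results (11 council members):
Plan B vs Plan C: 6 to 5, Plan B.
Plan B vs Option II: 6 to 5, Plan B.
Plan C vs Option II: 1+3 = 4 for Plan C, 7 for Option II — Option II by 7–4.
Plan B defeats every rival head-to-head and is the Condorcet winner.

Plan B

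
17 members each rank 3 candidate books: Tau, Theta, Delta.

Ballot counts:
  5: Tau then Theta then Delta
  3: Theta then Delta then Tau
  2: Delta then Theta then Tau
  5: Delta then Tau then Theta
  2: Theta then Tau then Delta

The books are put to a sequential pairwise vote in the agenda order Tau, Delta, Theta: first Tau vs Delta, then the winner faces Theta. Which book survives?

Round 1: Tau vs Delta — 7–10, Delta advances.
Round 2: Delta vs Theta — 7–10, Theta advances.
The agenda winner is Theta.

Theta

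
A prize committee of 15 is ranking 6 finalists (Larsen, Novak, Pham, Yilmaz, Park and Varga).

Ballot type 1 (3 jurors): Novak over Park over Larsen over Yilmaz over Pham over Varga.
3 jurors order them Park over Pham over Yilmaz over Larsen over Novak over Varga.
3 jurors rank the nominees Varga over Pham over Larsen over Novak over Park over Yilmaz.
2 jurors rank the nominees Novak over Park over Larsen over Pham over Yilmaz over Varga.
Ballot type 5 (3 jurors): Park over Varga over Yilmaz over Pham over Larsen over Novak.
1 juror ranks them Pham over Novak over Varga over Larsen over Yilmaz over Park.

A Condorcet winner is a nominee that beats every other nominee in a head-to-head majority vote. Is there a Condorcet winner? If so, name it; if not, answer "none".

none

Check each pair by majority over 15 ballots:
Larsen vs Novak: 9 to 6, Larsen.
Larsen vs Pham: Larsen preferred on 3+2 = 5 ballots; Pham wins 10–5.
Larsen vs Yilmaz: 9 to 6, Larsen.
Larsen vs Park: 3+1 = 4 for Larsen, 11 for Park — Park by 11–4.
Larsen vs Varga: Larsen preferred on 3+3+2 = 8 ballots; Larsen wins 8–7.
Novak vs Pham: Novak preferred on 3+2 = 5 ballots; Pham wins 10–5.
Novak vs Yilmaz: 9 to 6, Novak.
Novak vs Park: 9 to 6, Novak.
Novak vs Varga: 9 to 6, Novak.
Pham vs Yilmaz: Pham is ranked higher on 3+3+2+1 = 9 ballots, Yilmaz on 6. Pham wins 9–6.
Pham vs Park: 3+1 = 4 for Pham, 11 for Park — Park by 11–4.
Pham vs Varga: 9 to 6, Pham.
Yilmaz vs Park: 1 to 14, Park.
Yilmaz vs Varga: 8 to 7, Yilmaz.
Park vs Varga: Park is ranked higher on 3+3+2+3 = 11 ballots, Varga on 4. Park wins 11–4.
No nominee is unbeaten: Larsen loses to Pham; Novak loses to Larsen; Pham loses to Park; Yilmaz loses to Larsen; Park loses to Novak; Varga loses to Larsen. In particular Larsen > Novak > Park > Larsen is a majority cycle — no Condorcet winner exists.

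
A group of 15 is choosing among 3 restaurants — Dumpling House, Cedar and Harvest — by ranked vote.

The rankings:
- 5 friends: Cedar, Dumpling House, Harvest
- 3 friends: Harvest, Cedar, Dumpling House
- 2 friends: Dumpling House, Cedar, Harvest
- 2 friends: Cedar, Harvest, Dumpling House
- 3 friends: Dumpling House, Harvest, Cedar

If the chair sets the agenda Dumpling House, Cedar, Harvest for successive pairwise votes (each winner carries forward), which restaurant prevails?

Cedar

Round 1: Dumpling House vs Cedar — 5–10, Cedar advances.
Round 2: Cedar vs Harvest — 9–6, Cedar advances.
Cedar survives the agenda.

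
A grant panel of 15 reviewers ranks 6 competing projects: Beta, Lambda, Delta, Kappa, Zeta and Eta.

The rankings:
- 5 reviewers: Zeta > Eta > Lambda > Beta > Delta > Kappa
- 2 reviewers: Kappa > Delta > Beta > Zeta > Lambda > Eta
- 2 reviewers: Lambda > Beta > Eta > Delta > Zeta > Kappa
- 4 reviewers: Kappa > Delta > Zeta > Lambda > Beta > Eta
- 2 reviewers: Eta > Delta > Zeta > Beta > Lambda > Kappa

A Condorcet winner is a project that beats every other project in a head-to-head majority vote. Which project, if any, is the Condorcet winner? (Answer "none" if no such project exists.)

none

Head-to-head results (15 reviewers):
Beta vs Lambda: Lambda wins 11–4.
Beta vs Delta: Delta, 8–7.
Beta vs Kappa: Beta, 9–6.
Beta–Zeta: Zeta 11–4.
Beta vs Eta: Beta, 8–7.
Lambda vs Delta: Delta, 8–7.
Lambda–Kappa: Lambda 9–6.
Lambda vs Zeta: Zeta, 13–2.
Lambda vs Eta: Lambda, 8–7.
Delta–Kappa: Delta 9–6.
Delta vs Zeta: Delta wins 10–5.
Delta vs Eta: Eta wins 9–6.
Kappa vs Zeta: Zeta wins 9–6.
Kappa vs Eta: Eta wins 9–6.
Zeta–Eta: Zeta 11–4.
Each project drops at least one matchup (Beta loses to Lambda; Lambda loses to Delta; Delta loses to Eta; Kappa loses to Beta; Zeta loses to Delta; Eta loses to Beta); the cycle Beta → Eta → Delta → Beta rules out a Condorcet winner.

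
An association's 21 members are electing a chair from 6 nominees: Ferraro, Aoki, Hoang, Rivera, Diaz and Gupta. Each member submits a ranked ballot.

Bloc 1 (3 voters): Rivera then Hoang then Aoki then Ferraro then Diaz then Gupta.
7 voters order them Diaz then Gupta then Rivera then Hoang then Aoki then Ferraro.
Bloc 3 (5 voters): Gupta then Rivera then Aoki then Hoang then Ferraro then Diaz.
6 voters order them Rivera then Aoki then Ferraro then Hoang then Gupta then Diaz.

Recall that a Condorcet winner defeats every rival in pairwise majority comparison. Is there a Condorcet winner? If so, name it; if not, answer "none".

Pairwise majorities:
Ferraro–Aoki: Aoki 21–0.
Ferraro–Hoang: Hoang 15–6.
Ferraro vs Rivera: Rivera, 21–0.
Ferraro vs Diaz: Ferraro, 14–7.
Ferraro vs Gupta: Gupta, 12–9.
Aoki vs Hoang: Aoki wins 11–10.
Aoki vs Rivera: Rivera, 21–0.
Aoki–Diaz: Aoki 14–7.
Aoki vs Gupta: Gupta wins 12–9.
Hoang vs Rivera: Rivera, 21–0.
Hoang vs Diaz: Hoang wins 14–7.
Hoang–Gupta: Gupta 12–9.
Rivera–Diaz: Rivera 14–7.
Rivera vs Gupta: Gupta, 12–9.
Diaz vs Gupta: Gupta wins 11–10.
Only Gupta has no losses; Gupta is the Condorcet winner.

Gupta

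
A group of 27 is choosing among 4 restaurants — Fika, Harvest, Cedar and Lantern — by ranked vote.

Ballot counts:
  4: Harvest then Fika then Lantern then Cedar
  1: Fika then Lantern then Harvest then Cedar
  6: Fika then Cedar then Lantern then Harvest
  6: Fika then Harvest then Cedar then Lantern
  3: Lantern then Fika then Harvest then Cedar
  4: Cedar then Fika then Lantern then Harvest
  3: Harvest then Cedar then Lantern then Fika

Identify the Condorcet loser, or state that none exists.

none

Head-to-head results (27 friends):
Fika vs Harvest: Fika wins 20–7.
Fika vs Cedar: Fika is ranked higher on 4+1+6+6+3 = 20 ballots, Cedar on 7. Fika wins 20–7.
Fika–Lantern: Fika 21–6.
Harvest vs Cedar: Harvest wins 17–10.
Harvest vs Lantern: Lantern, 14–13.
Cedar vs Lantern: Cedar wins 19–8.
Every restaurant wins at least one matchup (Fika beats Harvest; Harvest beats Cedar; Cedar beats Lantern; Lantern beats Harvest), so there is no Condorcet loser.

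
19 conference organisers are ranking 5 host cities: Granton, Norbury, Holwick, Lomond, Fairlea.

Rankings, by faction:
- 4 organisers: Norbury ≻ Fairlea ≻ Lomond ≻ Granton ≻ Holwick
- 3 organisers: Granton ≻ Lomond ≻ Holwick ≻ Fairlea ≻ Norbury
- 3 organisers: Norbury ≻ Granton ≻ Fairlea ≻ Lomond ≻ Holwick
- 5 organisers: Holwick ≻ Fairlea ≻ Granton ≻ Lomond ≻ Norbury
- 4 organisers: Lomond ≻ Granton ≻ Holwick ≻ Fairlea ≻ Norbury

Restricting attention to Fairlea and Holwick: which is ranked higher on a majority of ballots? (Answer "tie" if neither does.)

Holwick

Ballots ranking Fairlea above Holwick: 4 + 3 = 7.
Ballots ranking Holwick above Fairlea: 19 − 7 = 12.
Holwick wins the head-to-head 12–7.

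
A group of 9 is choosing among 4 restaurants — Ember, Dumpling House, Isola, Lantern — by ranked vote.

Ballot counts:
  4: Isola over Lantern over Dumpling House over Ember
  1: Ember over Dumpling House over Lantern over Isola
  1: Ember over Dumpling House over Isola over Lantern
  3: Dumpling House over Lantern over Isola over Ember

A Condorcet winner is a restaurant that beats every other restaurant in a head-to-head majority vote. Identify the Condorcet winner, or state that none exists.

Pairwise majorities:
Ember vs Dumpling House: Ember preferred on 1+1 = 2 ballots; Dumpling House wins 7–2.
Ember vs Isola: 1+1 = 2 for Ember, 7 for Isola — Isola by 7–2.
Ember vs Lantern: Ember is ranked higher on 1+1 = 2 ballots, Lantern on 7. Lantern wins 7–2.
Dumpling House vs Isola: Dumpling House is ranked higher on 1+1+3 = 5 ballots, Isola on 4. Dumpling House wins 5–4.
Dumpling House vs Lantern: 1+1+3 = 5 for Dumpling House, 4 for Lantern — Dumpling House by 5–4.
Isola vs Lantern: 4+1 = 5 for Isola, 4 for Lantern — Isola by 5–4.
Only Dumpling House has no losses; Dumpling House is the Condorcet winner.

Dumpling House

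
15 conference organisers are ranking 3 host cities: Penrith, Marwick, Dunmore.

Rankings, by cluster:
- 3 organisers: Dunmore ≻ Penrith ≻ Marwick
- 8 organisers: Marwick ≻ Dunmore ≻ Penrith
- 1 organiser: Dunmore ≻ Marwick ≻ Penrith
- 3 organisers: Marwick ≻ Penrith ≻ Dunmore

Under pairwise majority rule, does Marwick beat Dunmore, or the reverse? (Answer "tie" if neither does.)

Marwick

Ballots ranking Marwick above Dunmore: 8 + 3 = 11.
Ballots ranking Dunmore above Marwick: 15 − 11 = 4.
Marwick wins the head-to-head 11–4.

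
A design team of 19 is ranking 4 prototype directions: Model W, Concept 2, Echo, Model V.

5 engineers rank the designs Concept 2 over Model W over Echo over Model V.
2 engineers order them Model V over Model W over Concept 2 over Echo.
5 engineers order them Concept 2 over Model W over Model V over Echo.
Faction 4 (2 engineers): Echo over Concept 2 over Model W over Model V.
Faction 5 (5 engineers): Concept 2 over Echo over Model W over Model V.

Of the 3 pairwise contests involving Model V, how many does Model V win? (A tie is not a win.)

0

Model V against each rival (19 engineers):
Model V vs Model W: Model V is ranked higher on 2 ballots, Model W on 17. Model W wins 17–2.
Model V vs Concept 2: 2 for Model V, 17 for Concept 2 — Concept 2 by 17–2.
Model V vs Echo: Echo wins 12–7.
Model V beats no one; loses to Model W, Concept 2, Echo — 0 pairwise wins.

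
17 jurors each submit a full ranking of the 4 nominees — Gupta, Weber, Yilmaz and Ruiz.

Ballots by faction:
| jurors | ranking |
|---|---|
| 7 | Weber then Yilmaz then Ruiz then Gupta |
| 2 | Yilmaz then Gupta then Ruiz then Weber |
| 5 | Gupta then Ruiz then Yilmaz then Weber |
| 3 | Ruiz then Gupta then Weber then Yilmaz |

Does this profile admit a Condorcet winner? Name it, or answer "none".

none

Head-to-head results (17 jurors):
Gupta vs Weber: 2+5+3 = 10 for Gupta, 7 for Weber — Gupta by 10–7.
Gupta vs Yilmaz: Gupta is ranked higher on 5+3 = 8 ballots, Yilmaz on 9. Yilmaz wins 9–8.
Gupta vs Ruiz: 7 to 10, Ruiz.
Weber vs Yilmaz: 10 to 7, Weber.
Weber vs Ruiz: Weber is ranked higher on 7 ballots, Ruiz on 10. Ruiz wins 10–7.
Yilmaz vs Ruiz: 7+2 = 9 for Yilmaz, 8 for Ruiz — Yilmaz by 9–8.
Each nominee drops at least one matchup (Gupta loses to Yilmaz; Weber loses to Gupta; Yilmaz loses to Weber; Ruiz loses to Yilmaz); the cycle Gupta beats Weber beats Yilmaz beats Gupta rules out a Condorcet winner.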